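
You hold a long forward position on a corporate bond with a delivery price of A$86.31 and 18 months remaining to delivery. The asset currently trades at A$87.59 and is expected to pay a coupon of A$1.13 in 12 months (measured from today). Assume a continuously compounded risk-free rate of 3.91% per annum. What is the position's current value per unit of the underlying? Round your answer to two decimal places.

A$5.11

PV(remaining coupons) I = 1.13·e^(−0.0391·12/12) = 1.0867
Current forward F = (S − I)·e^(rT) = (87.59 − 1.0867)·e^(0.0391·18/12) = 86.5033 × 1.060404 = 91.7284
Value (long) = (F − K)·e^(−rT) = (91.7284 − 86.31) × 0.943037 = 5.1098
Value = A$5.11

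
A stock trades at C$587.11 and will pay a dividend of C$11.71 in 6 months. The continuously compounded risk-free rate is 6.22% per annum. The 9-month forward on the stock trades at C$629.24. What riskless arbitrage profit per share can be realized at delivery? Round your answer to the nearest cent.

PV(dividends) I = 11.71·e^(−0.0622·6/12) = 11.3514
Fair forward F* = (S − I)·e^(rT) = (587.11 − 11.3514)·e^0.046650 = 575.7586 × 1.047755 = 603.2540
Market C$629.24 > fair 603.2540: forward overpriced → cash-and-carry (borrow at r, buy the stock and collect the dividends, short the forward).
Profit at T = |F_mkt − F*| = |629.24 − 603.2540| = C$25.99 per share

C$25.99 per share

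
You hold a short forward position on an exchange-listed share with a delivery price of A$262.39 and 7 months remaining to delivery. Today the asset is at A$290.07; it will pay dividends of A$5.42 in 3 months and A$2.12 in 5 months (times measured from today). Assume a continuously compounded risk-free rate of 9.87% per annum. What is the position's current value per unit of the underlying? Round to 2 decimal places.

PV(remaining dividends) I = 5.42·e^(−0.0987·3/12) + 2.12·e^(−0.0987·5/12) = 7.3225
Current forward F = (S − I)·e^(rT) = (290.07 − 7.3225)·e^(0.0987·7/12) = 282.7475 × 1.059265 = 299.5045
Value (long) = (F − K)·e^(−rT) = (299.5045 − 262.39) × 0.944051 = 35.0380
Short position value = −(long value) = -A$35.04

-A$35.04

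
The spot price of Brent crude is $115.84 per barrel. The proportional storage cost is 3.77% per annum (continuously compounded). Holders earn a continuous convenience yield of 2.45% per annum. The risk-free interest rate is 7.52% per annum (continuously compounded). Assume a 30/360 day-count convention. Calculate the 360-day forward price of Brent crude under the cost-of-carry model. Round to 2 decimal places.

$126.55 per barrel

Net carry = r + u − y = 0.0752 + 0.0377 − 0.0245 = 0.0884
F = S·e^((r+u−y)T) = 115.84 · e^(0.0884 × 360/360) = 115.84 · e^0.088400
= 115.84 × 1.092425 = $126.55 per barrel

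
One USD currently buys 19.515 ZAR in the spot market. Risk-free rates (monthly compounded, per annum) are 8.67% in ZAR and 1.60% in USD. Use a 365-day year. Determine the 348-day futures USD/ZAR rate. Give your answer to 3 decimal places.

By covered interest parity, F = S · (1+r_ZAR/12)^(12T) / (1+r_USD/12)^(12T)
= 19.515 × 1.085852 / 1.015361 = 19.515 × 1.069425
F = 20.870 ZAR per USD

20.870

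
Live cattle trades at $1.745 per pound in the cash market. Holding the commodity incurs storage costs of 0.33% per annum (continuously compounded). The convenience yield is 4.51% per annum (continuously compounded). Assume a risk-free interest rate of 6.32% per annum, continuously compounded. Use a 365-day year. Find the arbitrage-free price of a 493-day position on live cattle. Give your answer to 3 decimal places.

$1.796 per pound

Net carry = r + u − y = 0.0632 + 0.0033 − 0.0451 = 0.0214
F = S·e^((r+u−y)T) = 1.745 · e^(0.0214 × 493/365) = 1.745 · e^0.028905
= 1.745 × 1.029327 = $1.796 per pound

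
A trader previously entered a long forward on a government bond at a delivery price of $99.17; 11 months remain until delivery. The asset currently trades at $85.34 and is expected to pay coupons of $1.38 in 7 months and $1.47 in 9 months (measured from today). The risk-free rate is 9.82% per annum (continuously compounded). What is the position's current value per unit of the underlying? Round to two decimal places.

-$7.96

PV(remaining coupons) I = 1.38·e^(−0.0982·7/12) + 1.47·e^(−0.0982·9/12) = 2.6688
Current forward F = (S − I)·e^(rT) = (85.34 − 2.6688)·e^(0.0982·11/12) = 82.6712 × 1.094193 = 90.4582
Value (long) = (F − K)·e^(−rT) = (90.4582 − 99.17) × 0.913916 = -7.9619
Value = -$7.96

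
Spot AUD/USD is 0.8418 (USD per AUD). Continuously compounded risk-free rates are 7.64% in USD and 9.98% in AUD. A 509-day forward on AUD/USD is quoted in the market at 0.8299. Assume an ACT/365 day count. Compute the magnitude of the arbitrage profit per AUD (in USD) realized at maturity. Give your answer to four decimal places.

Fair forward: F* = S·e^(carry·T), with carry = (r_USD − r_AUD) = 0.0764 − 0.0998 = -0.0234
F* = 0.8418 · e^(-0.0234 × 509/365) = 0.8418 · e^-0.032632 = 0.8418 × 0.967895 = 0.8148
Market 0.8299 > fair 0.8148: forward overpriced → cash-and-carry (buy spot, short the forward).
At maturity, profit = |F_mkt − F*| = |0.8299 − 0.8148| = 0.0151 per AUD (in USD)

0.0151 per AUD (in USD)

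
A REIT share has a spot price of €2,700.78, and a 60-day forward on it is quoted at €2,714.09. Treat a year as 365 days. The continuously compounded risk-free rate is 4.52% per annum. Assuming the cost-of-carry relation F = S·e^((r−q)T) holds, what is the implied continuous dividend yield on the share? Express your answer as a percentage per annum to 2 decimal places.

From F = S·e^((r−q)T): (r − q) = ln(F/S)/T
ln(2714.09/2700.78) = ln(1.004928) = 0.004916
(r − q) = 0.004916 / (60/365) = 0.029906
q = r − ln(F/S)/T = 0.0452 − 0.029906 = 0.015294
q = 1.53%

1.53%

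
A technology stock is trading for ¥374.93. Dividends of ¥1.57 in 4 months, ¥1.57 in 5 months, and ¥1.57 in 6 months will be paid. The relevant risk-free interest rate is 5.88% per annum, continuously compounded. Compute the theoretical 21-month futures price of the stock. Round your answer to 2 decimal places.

¥410.47

PV(dividends) I = 1.57·e^(−0.0588·4/12) + 1.57·e^(−0.0588·5/12) + 1.57·e^(−0.0588·6/12)
I = 1.5395 + 1.5320 + 1.5245 = 4.5960
F = (S − I)·e^(rT) = (374.93 − 4.5960) · e^(0.0588·21/12)
= 370.3340 · e^0.102900 = 370.3340 × 1.108381 = ¥410.47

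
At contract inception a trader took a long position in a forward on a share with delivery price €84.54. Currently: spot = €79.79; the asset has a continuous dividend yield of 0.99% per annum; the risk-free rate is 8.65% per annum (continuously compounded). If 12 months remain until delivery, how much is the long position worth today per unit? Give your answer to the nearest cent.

Current fair forward for the remaining 12 months: F = S·e^((r − q)·T), (r − q) = 0.0865 − 0.0099 = 0.0766
F = 79.79 · e^(0.0766 × 12/12) = 79.79 × 1.079610 = 86.1421
Value of long forward = (F − K)·e^(−rT) = (86.1421 − 84.54) · e^(−0.0865·12/12)
= 1.6021 × 0.917136 = 1.47

€1.47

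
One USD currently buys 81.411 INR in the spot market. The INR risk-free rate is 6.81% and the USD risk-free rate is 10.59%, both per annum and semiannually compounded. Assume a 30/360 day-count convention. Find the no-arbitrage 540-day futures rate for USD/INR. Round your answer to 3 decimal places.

By covered interest parity, F = S · (1+r_INR/2)^(2T) / (1+r_USD/2)^(2T)
= 81.411 × 1.105668 / 1.167410 = 81.411 × 0.947112
F = 77.105 INR per USD

77.105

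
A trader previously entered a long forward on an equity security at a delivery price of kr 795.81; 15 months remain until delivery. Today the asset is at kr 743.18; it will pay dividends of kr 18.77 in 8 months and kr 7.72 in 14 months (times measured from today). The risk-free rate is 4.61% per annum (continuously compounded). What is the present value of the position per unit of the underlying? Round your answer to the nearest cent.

PV(remaining dividends) I = 18.77·e^(−0.0461·8/12) + 7.72·e^(−0.0461·14/12) = 25.5177
Current forward F = (S − I)·e^(rT) = (743.18 − 25.5177)·e^(0.0461·15/12) = 717.6623 × 1.059318 = 760.2326
Value (long) = (F − K)·e^(−rT) = (760.2326 − 795.81) × 0.944004 = -33.5852
Value = -kr 33.59

-kr 33.59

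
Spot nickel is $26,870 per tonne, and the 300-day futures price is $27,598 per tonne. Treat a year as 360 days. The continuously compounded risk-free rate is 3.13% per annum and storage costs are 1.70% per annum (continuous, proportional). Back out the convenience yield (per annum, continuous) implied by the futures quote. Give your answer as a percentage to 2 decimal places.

1.62%

F = S·e^((r+u−y)T) ⇒ (r+u−y) = ln(F/S)/T
ln(27598/26870) = 0.026733; /T ⇒ 0.032080
y = r + u − ln(F/S)/T = 0.0313 + 0.0170 − 0.032080 = 0.016220
y = 1.62%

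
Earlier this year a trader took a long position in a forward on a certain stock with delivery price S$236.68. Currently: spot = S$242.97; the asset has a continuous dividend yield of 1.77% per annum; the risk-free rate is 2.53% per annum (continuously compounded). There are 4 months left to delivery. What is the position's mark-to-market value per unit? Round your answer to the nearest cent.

Current fair forward for the remaining 4 months: F = S·e^((r − q)·T), (r − q) = 0.0253 − 0.0177 = 0.0076
F = 242.97 · e^(0.0076 × 4/12) = 242.97 × 1.002537 = 243.5864
Value of long forward = (F − K)·e^(−rT) = (243.5864 − 236.68) · e^(−0.0253·4/12)
= 6.9064 × 0.991602 = 6.85

S$6.85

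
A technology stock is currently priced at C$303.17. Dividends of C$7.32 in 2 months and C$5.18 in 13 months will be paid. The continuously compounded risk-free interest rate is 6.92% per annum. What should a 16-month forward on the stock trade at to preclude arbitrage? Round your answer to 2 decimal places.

C$319.27

PV(dividends) I = 7.32·e^(−0.0692·2/12) + 5.18·e^(−0.0692·13/12)
I = 7.2361 + 4.8059 = 12.0420
F = (S − I)·e^(rT) = (303.17 − 12.0420) · e^(0.0692·16/12)
= 291.1280 · e^0.092267 = 291.1280 × 1.096658 = C$319.27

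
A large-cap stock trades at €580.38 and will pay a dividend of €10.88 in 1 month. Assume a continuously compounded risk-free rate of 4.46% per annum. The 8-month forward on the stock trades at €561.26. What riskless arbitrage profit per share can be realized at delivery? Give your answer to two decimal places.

€25.47 per share

PV(dividends) I = 10.88·e^(−0.0446·1/12) = 10.8396
Fair forward F* = (S − I)·e^(rT) = (580.38 − 10.8396)·e^0.029733 = 569.5404 × 1.030179 = 586.7286
Market €561.26 < fair 586.7286: forward underpriced → reverse cash-and-carry (short the stock, invest proceeds at r, pay the dividends, go long the forward).
Profit at T = |F_mkt − F*| = |561.26 − 586.7286| = €25.47 per share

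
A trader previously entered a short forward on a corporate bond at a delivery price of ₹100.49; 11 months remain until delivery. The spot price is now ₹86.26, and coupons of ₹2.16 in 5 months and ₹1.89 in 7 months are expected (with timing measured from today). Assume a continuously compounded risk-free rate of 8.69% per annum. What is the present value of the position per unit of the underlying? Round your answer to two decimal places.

₹10.42

PV(remaining coupons) I = 2.16·e^(−0.0869·5/12) + 1.89·e^(−0.0869·7/12) = 3.8798
Current forward F = (S − I)·e^(rT) = (86.26 − 3.8798)·e^(0.0869·11/12) = 82.3802 × 1.082917 = 89.2109
Value (long) = (F − K)·e^(−rT) = (89.2109 − 100.49) × 0.923432 = -10.4155
Short position value = −(long value) = ₹10.42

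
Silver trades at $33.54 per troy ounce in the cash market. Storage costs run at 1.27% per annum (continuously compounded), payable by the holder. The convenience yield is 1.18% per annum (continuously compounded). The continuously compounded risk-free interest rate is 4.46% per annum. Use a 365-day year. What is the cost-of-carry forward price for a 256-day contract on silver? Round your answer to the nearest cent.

Net carry = r + u − y = 0.0446 + 0.0127 − 0.0118 = 0.0455
F = S·e^((r+u−y)T) = 33.54 · e^(0.0455 × 256/365) = 33.54 · e^0.031912
= 33.54 × 1.032427 = $34.63 per troy ounce

$34.63 per troy ounce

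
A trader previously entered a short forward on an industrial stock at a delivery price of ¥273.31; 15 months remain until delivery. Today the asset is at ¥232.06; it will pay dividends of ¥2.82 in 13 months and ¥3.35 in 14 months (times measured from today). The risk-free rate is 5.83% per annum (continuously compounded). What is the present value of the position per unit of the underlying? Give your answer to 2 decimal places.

PV(remaining dividends) I = 2.82·e^(−0.0583·13/12) + 3.35·e^(−0.0583·14/12) = 5.7771
Current forward F = (S − I)·e^(rT) = (232.06 − 5.7771)·e^(0.0583·15/12) = 226.2829 × 1.075596 = 243.3890
Value (long) = (F − K)·e^(−rT) = (243.3890 − 273.31) × 0.929717 = -27.8181
Short position value = −(long value) = ¥27.82

¥27.82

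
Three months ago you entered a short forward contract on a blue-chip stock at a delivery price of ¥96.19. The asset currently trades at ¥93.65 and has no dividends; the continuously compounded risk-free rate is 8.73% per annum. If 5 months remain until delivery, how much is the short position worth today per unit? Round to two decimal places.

Current fair forward for the remaining 5 months: F = S·e^(r·T), r = 0.0873
F = 93.65 · e^(0.0873 × 5/12) = 93.65 × 1.037045 = 97.1193
Value of long forward = (F − K)·e^(−rT) = (97.1193 − 96.19) · e^(−0.0873·5/12)
= 0.9293 × 0.964279 = 0.90
Short position value = −(long value) = -¥0.90

-¥0.90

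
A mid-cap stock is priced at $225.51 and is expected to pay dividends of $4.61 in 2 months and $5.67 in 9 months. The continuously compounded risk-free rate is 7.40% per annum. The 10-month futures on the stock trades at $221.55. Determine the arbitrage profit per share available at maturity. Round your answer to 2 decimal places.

$7.76 per share

PV(dividends) I = 4.61·e^(−0.0740·2/12) + 5.67·e^(−0.0740·9/12) = 9.9174
Fair futures F* = (S − I)·e^(rT) = (225.51 − 9.9174)·e^0.061667 = 215.5926 × 1.063608 = 229.3060
Market $221.55 < fair 229.3060: forward underpriced → reverse cash-and-carry (short the stock, invest proceeds at r, pay the dividends, go long the forward).
Profit at T = |F_mkt − F*| = |221.55 − 229.3060| = $7.76 per share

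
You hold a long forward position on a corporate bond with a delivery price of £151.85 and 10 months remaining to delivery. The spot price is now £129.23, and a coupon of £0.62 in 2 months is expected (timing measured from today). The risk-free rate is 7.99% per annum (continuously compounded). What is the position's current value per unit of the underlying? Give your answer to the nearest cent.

PV(remaining coupons) I = 0.62·e^(−0.0799·2/12) = 0.6118
Current forward F = (S − I)·e^(rT) = (129.23 − 0.6118)·e^(0.0799·10/12) = 128.6182 × 1.068850 = 137.4736
Value (long) = (F − K)·e^(−rT) = (137.4736 − 151.85) × 0.935585 = -13.4503
Value = -£13.45

-£13.45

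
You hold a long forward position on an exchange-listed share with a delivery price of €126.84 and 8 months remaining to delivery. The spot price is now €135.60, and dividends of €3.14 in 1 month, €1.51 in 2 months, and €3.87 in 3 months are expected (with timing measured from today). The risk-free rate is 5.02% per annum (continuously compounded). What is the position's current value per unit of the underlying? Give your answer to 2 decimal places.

PV(remaining dividends) I = 3.14·e^(−0.0502·1/12) + 1.51·e^(−0.0502·2/12) + 3.87·e^(−0.0502·3/12) = 8.4460
Current forward F = (S − I)·e^(rT) = (135.60 − 8.4460)·e^(0.0502·8/12) = 127.1540 × 1.034033 = 131.4814
Value (long) = (F − K)·e^(−rT) = (131.4814 − 126.84) × 0.967087 = 4.4886
Value = €4.49

€4.49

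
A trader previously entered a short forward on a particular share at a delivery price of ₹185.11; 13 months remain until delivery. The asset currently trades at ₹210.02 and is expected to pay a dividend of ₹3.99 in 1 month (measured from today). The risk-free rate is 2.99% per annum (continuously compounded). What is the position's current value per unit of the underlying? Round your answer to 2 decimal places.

PV(remaining dividends) I = 3.99·e^(−0.0299·1/12) = 3.9801
Current forward F = (S − I)·e^(rT) = (210.02 − 3.9801)·e^(0.0299·13/12) = 206.0399 × 1.032922 = 212.8231
Value (long) = (F − K)·e^(−rT) = (212.8231 − 185.11) × 0.968127 = 26.8298
Short position value = −(long value) = -₹26.83

-₹26.83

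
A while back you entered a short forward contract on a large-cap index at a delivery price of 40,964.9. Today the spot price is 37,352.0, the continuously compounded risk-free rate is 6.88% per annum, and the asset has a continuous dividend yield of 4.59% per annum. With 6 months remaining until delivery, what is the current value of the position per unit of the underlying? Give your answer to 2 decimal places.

3075.14

Current fair forward for the remaining 6 months: F = S·e^((r − q)·T), (r − q) = 0.0688 − 0.0459 = 0.0229
F = 37352.0 · e^(0.0229 × 6/12) = 37352.0 × 1.01151580 = 37782.1382
Value of long forward = (F − K)·e^(−rT) = (37782.1382 − 40964.9) · e^(−0.0688·6/12)
= -3182.7618 × 0.96618495 = -3075.14
Short position value = −(long value) = 3075.14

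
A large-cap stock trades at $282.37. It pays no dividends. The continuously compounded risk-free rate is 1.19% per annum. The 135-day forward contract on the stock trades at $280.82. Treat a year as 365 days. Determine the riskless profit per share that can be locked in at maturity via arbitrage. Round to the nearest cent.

Fair forward: F* = S·e^(carry·T), with carry = r = 0.0119
F* = 282.37 · e^(0.0119 × 135/365) = 282.37 · e^0.004401 = 282.37 × 1.004411 = $283.6155
Market $280.82 < fair $283.6155: forward underpriced → reverse cash-and-carry (short spot, go long the forward).
At maturity, profit = |F_mkt − F*| = |280.82 − 283.6155| = $2.80 per share

$2.80 per share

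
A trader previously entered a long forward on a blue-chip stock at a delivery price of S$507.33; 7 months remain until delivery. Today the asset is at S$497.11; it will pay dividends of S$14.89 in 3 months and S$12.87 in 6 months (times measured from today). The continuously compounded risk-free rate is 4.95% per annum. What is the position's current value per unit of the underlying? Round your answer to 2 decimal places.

-S$23.04

PV(remaining dividends) I = 14.89·e^(−0.0495·3/12) + 12.87·e^(−0.0495·6/12) = 27.2622
Current forward F = (S − I)·e^(rT) = (497.11 − 27.2622)·e^(0.0495·7/12) = 469.8478 × 1.029296 = 483.6125
Value (long) = (F − K)·e^(−rT) = (483.6125 − 507.33) × 0.971538 = -23.0425
Value = -S$23.04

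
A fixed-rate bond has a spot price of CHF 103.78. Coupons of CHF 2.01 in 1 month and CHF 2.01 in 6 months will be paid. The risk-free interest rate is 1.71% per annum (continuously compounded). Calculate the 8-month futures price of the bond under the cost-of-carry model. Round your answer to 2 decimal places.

PV(coupons) I = 2.01·e^(−0.0171·1/12) + 2.01·e^(−0.0171·6/12)
I = 2.0071 + 1.9929 = 4.0000
F = (S − I)·e^(rT) = (103.78 − 4.0000) · e^(0.0171·8/12)
= 99.7800 · e^0.011400 = 99.7800 × 1.011465 = CHF 100.92

CHF 100.92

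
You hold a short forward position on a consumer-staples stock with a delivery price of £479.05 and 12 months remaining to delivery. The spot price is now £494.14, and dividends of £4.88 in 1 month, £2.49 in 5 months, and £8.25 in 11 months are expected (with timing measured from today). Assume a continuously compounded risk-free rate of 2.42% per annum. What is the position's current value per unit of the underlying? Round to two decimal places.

PV(remaining dividends) I = 4.88·e^(−0.0242·1/12) + 2.49·e^(−0.0242·5/12) + 8.25·e^(−0.0242·11/12) = 15.4042
Current forward F = (S − I)·e^(rT) = (494.14 − 15.4042)·e^(0.0242·12/12) = 478.7358 × 1.024495 = 490.4624
Value (long) = (F − K)·e^(−rT) = (490.4624 − 479.05) × 0.976090 = 11.1395
Short position value = −(long value) = -£11.14

-£11.14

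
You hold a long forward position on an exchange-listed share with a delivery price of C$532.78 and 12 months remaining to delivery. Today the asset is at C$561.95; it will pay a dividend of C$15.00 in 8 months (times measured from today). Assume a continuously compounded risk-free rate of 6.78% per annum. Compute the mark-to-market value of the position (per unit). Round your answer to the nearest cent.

C$49.76

PV(remaining dividends) I = 15.00·e^(−0.0678·8/12) = 14.3371
Current forward F = (S − I)·e^(rT) = (561.95 − 14.3371)·e^(0.0678·12/12) = 547.6129 × 1.070151 = 586.0285
Value (long) = (F − K)·e^(−rT) = (586.0285 − 532.78) × 0.934447 = 49.7579
Value = C$49.76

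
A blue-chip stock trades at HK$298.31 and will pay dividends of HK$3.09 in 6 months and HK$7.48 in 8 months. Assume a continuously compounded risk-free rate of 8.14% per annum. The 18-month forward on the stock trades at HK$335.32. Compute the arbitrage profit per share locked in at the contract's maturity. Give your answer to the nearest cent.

PV(dividends) I = 3.09·e^(−0.0814·6/12) + 7.48·e^(−0.0814·8/12) = 10.0517
Fair forward F* = (S − I)·e^(rT) = (298.31 − 10.0517)·e^0.122100 = 288.2583 × 1.129867 = 325.6935
Market HK$335.32 > fair 325.6935: forward overpriced → cash-and-carry (borrow at r, buy the stock and collect the dividends, short the forward).
Profit at T = |F_mkt − F*| = |335.32 − 325.6935| = HK$9.63 per share

HK$9.63 per share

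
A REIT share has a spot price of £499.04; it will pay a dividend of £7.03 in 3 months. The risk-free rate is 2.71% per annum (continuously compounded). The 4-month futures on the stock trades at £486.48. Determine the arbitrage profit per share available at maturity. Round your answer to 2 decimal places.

PV(dividends) I = 7.03·e^(−0.0271·3/12) = 6.9825
Fair futures F* = (S − I)·e^(rT) = (499.04 − 6.9825)·e^0.009033 = 492.0575 × 1.009074 = 496.5224
Market £486.48 < fair 496.5224: forward underpriced → reverse cash-and-carry (short the stock, invest proceeds at r, pay the dividends, go long the forward).
Profit at T = |F_mkt − F*| = |486.48 − 496.5224| = £10.04 per share

£10.04 per share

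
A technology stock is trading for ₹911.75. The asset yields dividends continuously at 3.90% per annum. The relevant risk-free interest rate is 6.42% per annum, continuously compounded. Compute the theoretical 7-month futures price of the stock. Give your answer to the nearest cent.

₹925.25

F = S·e^((r − q)T) = 911.75 · e^((0.0642 − 0.0390) × 7/12)
= 911.75 · e^0.014700 = 911.75 × 1.014809
F = ₹925.25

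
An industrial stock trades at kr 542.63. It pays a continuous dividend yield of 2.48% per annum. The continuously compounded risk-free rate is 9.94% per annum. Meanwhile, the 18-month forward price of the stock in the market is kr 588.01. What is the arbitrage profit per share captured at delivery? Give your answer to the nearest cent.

kr 18.87 per share

Fair forward: F* = S·e^(carry·T), with carry = (r − q) = 0.0994 − 0.0248 = 0.0746
F* = 542.63 · e^(0.0746 × 18/12) = 542.63 · e^0.111900 = 542.63 × 1.118401 = kr 606.8779
Market kr 588.01 < fair kr 606.8779: forward underpriced → reverse cash-and-carry (short spot, go long the forward).
At maturity, profit = |F_mkt − F*| = |588.01 − 606.8779| = kr 18.87 per share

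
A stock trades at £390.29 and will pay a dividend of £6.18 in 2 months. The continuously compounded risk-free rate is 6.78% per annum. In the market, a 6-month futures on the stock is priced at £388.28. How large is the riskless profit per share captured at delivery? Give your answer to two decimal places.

PV(dividends) I = 6.18·e^(−0.0678·2/12) = 6.1106
Fair futures F* = (S − I)·e^(rT) = (390.29 − 6.1106)·e^0.033900 = 384.1794 × 1.034481 = 397.4263
Market £388.28 < fair 397.4263: forward underpriced → reverse cash-and-carry (short the stock, invest proceeds at r, pay the dividends, go long the forward).
Profit at T = |F_mkt − F*| = |388.28 − 397.4263| = £9.15 per share

£9.15 per share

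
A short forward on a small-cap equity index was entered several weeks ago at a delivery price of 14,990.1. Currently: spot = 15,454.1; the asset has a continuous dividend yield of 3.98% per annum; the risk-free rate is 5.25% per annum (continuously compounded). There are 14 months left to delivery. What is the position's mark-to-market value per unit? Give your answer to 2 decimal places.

-653.41

Current fair forward for the remaining 14 months: F = S·e^((r − q)·T), (r − q) = 0.0525 − 0.0398 = 0.0127
F = 15454.1 · e^(0.0127 × 14/12) = 15454.1 × 1.01492698 = 15684.7830
Value of long forward = (F − K)·e^(−rT) = (15684.7830 − 14990.1) · e^(−0.0525·14/12)
= 694.6830 × 0.94058806 = 653.41
Short position value = −(long value) = -653.41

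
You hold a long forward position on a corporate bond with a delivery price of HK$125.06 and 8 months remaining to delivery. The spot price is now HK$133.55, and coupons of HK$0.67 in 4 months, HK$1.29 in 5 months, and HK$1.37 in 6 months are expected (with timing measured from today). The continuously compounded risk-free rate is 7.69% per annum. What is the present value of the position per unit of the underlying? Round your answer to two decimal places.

HK$11.52

PV(remaining coupons) I = 0.67·e^(−0.0769·4/12) + 1.29·e^(−0.0769·5/12) + 1.37·e^(−0.0769·6/12) = 3.2207
Current forward F = (S − I)·e^(rT) = (133.55 − 3.2207)·e^(0.0769·8/12) = 130.3293 × 1.052604 = 137.1851
Value (long) = (F − K)·e^(−rT) = (137.1851 − 125.06) × 0.950025 = 11.5191
Value = HK$11.52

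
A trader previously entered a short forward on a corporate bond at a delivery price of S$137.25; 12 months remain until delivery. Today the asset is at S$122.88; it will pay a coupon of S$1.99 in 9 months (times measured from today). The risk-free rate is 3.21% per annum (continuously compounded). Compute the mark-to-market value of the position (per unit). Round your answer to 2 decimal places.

PV(remaining coupons) I = 1.99·e^(−0.0321·9/12) = 1.9427
Current forward F = (S − I)·e^(rT) = (122.88 − 1.9427)·e^(0.0321·12/12) = 120.9373 × 1.032621 = 124.8824
Value (long) = (F − K)·e^(−rT) = (124.8824 − 137.25) × 0.968410 = -11.9769
Short position value = −(long value) = S$11.98

S$11.98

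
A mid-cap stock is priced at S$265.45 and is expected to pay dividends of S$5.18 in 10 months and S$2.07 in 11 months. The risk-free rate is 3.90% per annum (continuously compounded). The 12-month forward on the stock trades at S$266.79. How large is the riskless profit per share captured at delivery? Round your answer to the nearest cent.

S$1.93 per share

PV(dividends) I = 5.18·e^(−0.0390·10/12) + 2.07·e^(−0.0390·11/12) = 7.0117
Fair forward F* = (S − I)·e^(rT) = (265.45 − 7.0117)·e^0.039000 = 258.4383 × 1.039770 = 268.7164
Market S$266.79 < fair 268.7164: forward underpriced → reverse cash-and-carry (short the stock, invest proceeds at r, pay the dividends, go long the forward).
Profit at T = |F_mkt − F*| = |266.79 − 268.7164| = S$1.93 per share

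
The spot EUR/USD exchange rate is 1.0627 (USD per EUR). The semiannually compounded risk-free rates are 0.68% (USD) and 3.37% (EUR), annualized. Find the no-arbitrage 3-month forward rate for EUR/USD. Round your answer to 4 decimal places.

By covered interest parity, F = S · (1+r_USD/2)^(2T) / (1+r_EUR/2)^(2T)
= 1.0627 × 1.001699 / 1.008390 = 1.0627 × 0.993365
F = 1.0556 USD per EUR

1.0556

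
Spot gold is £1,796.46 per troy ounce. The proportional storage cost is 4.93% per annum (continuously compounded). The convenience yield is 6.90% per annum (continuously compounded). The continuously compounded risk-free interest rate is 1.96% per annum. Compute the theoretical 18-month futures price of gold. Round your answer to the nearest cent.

£1,796.19 per troy ounce

Net carry = r + u − y = 0.0196 + 0.0493 − 0.0690 = -0.0001
F = S·e^((r+u−y)T) = 1796.46 · e^(-0.0001 × 18/12) = 1796.46 · e^-0.00015000
= 1796.46 × 0.99985001 = £1,796.19 per troy ounce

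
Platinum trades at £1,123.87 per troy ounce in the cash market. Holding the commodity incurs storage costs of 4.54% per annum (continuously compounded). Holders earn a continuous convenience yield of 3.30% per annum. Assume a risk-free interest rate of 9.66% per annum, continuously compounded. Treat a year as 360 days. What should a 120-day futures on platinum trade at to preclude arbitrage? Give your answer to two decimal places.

Net carry = r + u − y = 0.0966 + 0.0454 − 0.0330 = 0.1090
F = S·e^((r+u−y)T) = 1123.87 · e^(0.1090 × 120/360) = 1123.87 · e^0.03633333
= 1123.87 × 1.03700145 = £1,165.45 per troy ounce

£1,165.45 per troy ounce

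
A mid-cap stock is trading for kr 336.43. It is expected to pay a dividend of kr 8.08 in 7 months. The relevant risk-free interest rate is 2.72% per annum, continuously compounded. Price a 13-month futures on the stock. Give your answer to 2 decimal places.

PV(dividends) I = 8.08·e^(−0.0272·7/12)
I = 7.9528
F = (S − I)·e^(rT) = (336.43 − 7.9528) · e^(0.0272·13/12)
= 328.4772 · e^0.029467 = 328.4772 × 1.029905 = kr 338.30

kr 338.30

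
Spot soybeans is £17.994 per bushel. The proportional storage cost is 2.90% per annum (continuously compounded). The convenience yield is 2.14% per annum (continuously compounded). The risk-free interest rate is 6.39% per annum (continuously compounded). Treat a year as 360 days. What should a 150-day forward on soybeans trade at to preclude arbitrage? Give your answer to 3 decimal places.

£18.538 per bushel

Net carry = r + u − y = 0.0639 + 0.0290 − 0.0214 = 0.0715
F = S·e^((r+u−y)T) = 17.994 · e^(0.0715 × 150/360) = 17.994 · e^0.029792
= 17.994 × 1.030240 = £18.538 per bushel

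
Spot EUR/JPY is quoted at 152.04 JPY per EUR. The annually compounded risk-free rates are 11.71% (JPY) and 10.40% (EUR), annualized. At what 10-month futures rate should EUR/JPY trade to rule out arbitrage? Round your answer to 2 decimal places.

By covered interest parity, F = S · (1+r_JPY)^T / (1+r_EUR)^T
= 152.04 × 1.096672 / 1.085944 = 152.04 × 1.009879
F = 153.54 JPY per EUR

153.54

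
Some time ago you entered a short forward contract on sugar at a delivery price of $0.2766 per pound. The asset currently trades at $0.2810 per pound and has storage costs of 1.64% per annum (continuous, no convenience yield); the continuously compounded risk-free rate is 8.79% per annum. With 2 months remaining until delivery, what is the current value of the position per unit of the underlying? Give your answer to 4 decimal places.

Current fair forward for the remaining 2 months: F = S·e^((r + u)·T), (r + u) = 0.0879 + 0.0164 = 0.1043
F = 0.2810 · e^(0.1043 × 2/12) = 0.2810 × 1.017535 = 0.2859
Value of long forward = (F − K)·e^(−rT) = (0.2859 − 0.2766) · e^(−0.0879·2/12)
= 0.0093 × 0.985457 = 0.0092
Short position value = −(long value) = -$0.0092

-$0.0092 per pound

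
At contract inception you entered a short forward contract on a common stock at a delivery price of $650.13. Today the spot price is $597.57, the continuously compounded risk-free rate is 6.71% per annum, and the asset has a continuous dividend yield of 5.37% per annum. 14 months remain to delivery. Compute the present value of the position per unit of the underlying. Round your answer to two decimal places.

Current fair forward for the remaining 14 months: F = S·e^((r − q)·T), (r − q) = 0.0671 − 0.0537 = 0.0134
F = 597.57 · e^(0.0134 × 14/12) = 597.57 × 1.015756 = 606.9853
Value of long forward = (F − K)·e^(−rT) = (606.9853 − 650.13) · e^(−0.0671·14/12)
= -43.1447 × 0.924702 = -39.90
Short position value = −(long value) = $39.90

$39.90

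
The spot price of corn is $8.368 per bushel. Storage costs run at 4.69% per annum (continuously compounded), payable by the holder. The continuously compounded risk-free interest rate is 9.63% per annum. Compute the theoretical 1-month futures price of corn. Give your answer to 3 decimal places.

$8.468 per bushel

Net carry = r + u − y = 0.0963 + 0.0469 − 0.0000 = 0.1432
F = S·e^((r+u−y)T) = 8.368 · e^(0.1432 × 1/12) = 8.368 · e^0.011933
= 8.368 × 1.012004 = $8.468 per bushel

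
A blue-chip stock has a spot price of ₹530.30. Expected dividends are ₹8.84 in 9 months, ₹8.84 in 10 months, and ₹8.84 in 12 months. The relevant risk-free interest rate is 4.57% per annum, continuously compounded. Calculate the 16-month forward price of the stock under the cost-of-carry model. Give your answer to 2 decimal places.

₹536.52

PV(dividends) I = 8.84·e^(−0.0457·9/12) + 8.84·e^(−0.0457·10/12) + 8.84·e^(−0.0457·12/12)
I = 8.5421 + 8.5097 + 8.4451 = 25.4969
F = (S − I)·e^(rT) = (530.30 − 25.4969) · e^(0.0457·16/12)
= 504.8031 · e^0.060933 = 504.8031 × 1.062828 = ₹536.52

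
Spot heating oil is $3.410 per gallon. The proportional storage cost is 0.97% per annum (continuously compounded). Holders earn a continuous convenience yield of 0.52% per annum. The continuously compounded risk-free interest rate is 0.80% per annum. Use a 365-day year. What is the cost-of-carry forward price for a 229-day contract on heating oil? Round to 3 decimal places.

$3.437 per gallon

Net carry = r + u − y = 0.0080 + 0.0097 − 0.0052 = 0.0125
F = S·e^((r+u−y)T) = 3.410 · e^(0.0125 × 229/365) = 3.410 · e^0.007842
= 3.410 × 1.007873 = $3.437 per gallon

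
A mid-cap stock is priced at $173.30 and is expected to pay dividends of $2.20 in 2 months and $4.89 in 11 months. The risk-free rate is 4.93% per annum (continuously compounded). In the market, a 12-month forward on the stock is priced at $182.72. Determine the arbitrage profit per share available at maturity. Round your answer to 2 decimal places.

$7.86 per share

PV(dividends) I = 2.20·e^(−0.0493·2/12) + 4.89·e^(−0.0493·11/12) = 6.8559
Fair forward F* = (S − I)·e^(rT) = (173.30 − 6.8559)·e^0.049300 = 166.4441 × 1.050535 = 174.8554
Market $182.72 > fair 174.8554: forward overpriced → cash-and-carry (borrow at r, buy the stock and collect the dividends, short the forward).
Profit at T = |F_mkt − F*| = |182.72 − 174.8554| = $7.86 per share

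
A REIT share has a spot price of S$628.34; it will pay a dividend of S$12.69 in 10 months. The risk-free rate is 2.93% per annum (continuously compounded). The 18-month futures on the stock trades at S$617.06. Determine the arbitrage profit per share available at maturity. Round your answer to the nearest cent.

S$26.57 per share

PV(dividends) I = 12.69·e^(−0.0293·10/12) = 12.3839
Fair futures F* = (S − I)·e^(rT) = (628.34 − 12.3839)·e^0.043950 = 615.9561 × 1.044930 = 643.6310
Market S$617.06 < fair 643.6310: forward underpriced → reverse cash-and-carry (short the stock, invest proceeds at r, pay the dividends, go long the forward).
Profit at T = |F_mkt − F*| = |617.06 − 643.6310| = S$26.57 per share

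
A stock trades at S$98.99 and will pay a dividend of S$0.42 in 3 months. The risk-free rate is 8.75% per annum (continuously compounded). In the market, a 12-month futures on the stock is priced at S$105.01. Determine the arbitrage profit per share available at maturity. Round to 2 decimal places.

PV(dividends) I = 0.42·e^(−0.0875·3/12) = 0.4109
Fair futures F* = (S − I)·e^(rT) = (98.99 − 0.4109)·e^0.087500 = 98.5791 × 1.091442 = 107.5934
Market S$105.01 < fair 107.5934: forward underpriced → reverse cash-and-carry (short the stock, invest proceeds at r, pay the dividends, go long the forward).
Profit at T = |F_mkt − F*| = |105.01 − 107.5934| = S$2.58 per share

S$2.58 per share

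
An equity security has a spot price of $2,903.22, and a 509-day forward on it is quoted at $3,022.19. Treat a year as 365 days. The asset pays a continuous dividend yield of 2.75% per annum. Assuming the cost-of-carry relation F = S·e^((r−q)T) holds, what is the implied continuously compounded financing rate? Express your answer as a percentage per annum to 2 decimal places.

From F = S·e^((r−q)T): (r − q) = ln(F/S)/T
ln(3022.19/2903.22) = ln(1.040979) = 0.040162
(r − q) = 0.040162 / (509/365) = 0.028800
r = ln(F/S)/T + q = 0.028800 + 0.0275 = 0.056300
r = 5.63%

5.63%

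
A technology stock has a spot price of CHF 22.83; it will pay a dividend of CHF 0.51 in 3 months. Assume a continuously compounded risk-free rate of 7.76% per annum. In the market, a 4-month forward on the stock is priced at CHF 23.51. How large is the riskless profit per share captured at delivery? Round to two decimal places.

PV(dividends) I = 0.51·e^(−0.0776·3/12) = 0.5002
Fair forward F* = (S − I)·e^(rT) = (22.83 − 0.5002)·e^0.025867 = 22.3298 × 1.026204 = 22.9149
Market CHF 23.51 > fair 22.9149: forward overpriced → cash-and-carry (borrow at r, buy the stock and collect the dividends, short the forward).
Profit at T = |F_mkt − F*| = |23.51 − 22.9149| = CHF 0.60 per share

CHF 0.60 per share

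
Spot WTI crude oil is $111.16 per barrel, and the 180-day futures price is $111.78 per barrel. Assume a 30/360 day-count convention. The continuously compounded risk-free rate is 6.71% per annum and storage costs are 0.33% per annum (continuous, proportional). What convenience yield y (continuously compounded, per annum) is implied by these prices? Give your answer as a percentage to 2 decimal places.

F = S·e^((r+u−y)T) ⇒ (r+u−y) = ln(F/S)/T
ln(111.78/111.16) = 0.005562; /T ⇒ 0.011124
y = r + u − ln(F/S)/T = 0.0671 + 0.0033 − 0.011124 = 0.059276
y = 5.93%

5.93%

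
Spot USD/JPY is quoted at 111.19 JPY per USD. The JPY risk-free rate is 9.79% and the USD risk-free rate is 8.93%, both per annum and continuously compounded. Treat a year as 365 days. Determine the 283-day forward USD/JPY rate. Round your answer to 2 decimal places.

111.93

F = S·e^((r_JPY − r_USD)T) = 111.19 · e^((0.0979 − 0.0893) × 283/365)
= 111.19 · e^0.006668 = 111.19 × 1.006690
F = 111.93 JPY per USD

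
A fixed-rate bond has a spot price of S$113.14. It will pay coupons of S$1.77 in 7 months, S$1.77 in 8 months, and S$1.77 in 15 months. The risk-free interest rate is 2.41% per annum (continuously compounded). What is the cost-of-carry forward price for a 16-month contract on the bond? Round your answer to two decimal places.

S$111.46

PV(coupons) I = 1.77·e^(−0.0241·7/12) + 1.77·e^(−0.0241·8/12) + 1.77·e^(−0.0241·15/12)
I = 1.7453 + 1.7418 + 1.7175 = 5.2046
F = (S − I)·e^(rT) = (113.14 − 5.2046) · e^(0.0241·16/12)
= 107.9354 · e^0.032133 = 107.9354 × 1.032655 = S$111.46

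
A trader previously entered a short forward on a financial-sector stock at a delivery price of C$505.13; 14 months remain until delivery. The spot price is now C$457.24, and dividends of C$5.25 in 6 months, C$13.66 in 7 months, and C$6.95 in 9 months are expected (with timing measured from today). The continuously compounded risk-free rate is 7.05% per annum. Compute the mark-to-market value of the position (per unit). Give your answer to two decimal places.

PV(remaining dividends) I = 5.25·e^(−0.0705·6/12) + 13.66·e^(−0.0705·7/12) + 6.95·e^(−0.0705·9/12) = 24.7699
Current forward F = (S − I)·e^(rT) = (457.24 − 24.7699)·e^(0.0705·14/12) = 432.4701 × 1.085727 = 469.5445
Value (long) = (F − K)·e^(−rT) = (469.5445 − 505.13) × 0.921042 = -32.7757
Short position value = −(long value) = C$32.78

C$32.78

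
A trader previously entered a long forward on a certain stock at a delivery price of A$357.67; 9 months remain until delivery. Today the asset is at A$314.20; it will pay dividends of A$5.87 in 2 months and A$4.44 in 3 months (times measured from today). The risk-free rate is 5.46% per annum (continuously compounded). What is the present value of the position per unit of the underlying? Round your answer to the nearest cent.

PV(remaining dividends) I = 5.87·e^(−0.0546·2/12) + 4.44·e^(−0.0546·3/12) = 10.1966
Current forward F = (S − I)·e^(rT) = (314.20 − 10.1966)·e^(0.0546·9/12) = 304.0034 × 1.041800 = 316.7107
Value (long) = (F − K)·e^(−rT) = (316.7107 − 357.67) × 0.959877 = -39.3159
Value = -A$39.32

-A$39.32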